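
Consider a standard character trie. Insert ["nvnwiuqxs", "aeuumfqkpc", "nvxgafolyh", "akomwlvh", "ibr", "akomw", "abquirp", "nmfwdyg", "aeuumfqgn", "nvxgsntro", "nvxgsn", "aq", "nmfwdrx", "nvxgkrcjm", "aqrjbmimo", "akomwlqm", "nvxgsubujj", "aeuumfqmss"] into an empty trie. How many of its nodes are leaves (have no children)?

Leaves are exactly the stored words that no other stored word extends.
Those words: "abquirp", "aeuumfqgn", "aeuumfqkpc", "aeuumfqmss", "akomwlqm", "akomwlvh", "aqrjbmimo", "ibr", "nmfwdrx", "nmfwdyg", "nvnwiuqxs", "nvxgafolyh", "nvxgkrcjm", "nvxgsntro", "nvxgsubujj"
Leaf count: 15

15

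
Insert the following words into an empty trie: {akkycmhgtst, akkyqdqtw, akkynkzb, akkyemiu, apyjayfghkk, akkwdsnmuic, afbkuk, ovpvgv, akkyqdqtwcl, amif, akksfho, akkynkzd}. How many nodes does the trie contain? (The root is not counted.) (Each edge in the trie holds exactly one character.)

Insert word by word; a character creates a node only if that edge doesn't already exist:
  "akkycmhgtst" → 11 new (a, k, k, y, c, m, h, g, t, s, t)
  "akkyqdqtw" → prefix "akky" already present; 5 new (q, d, q, t, w)
  "akkynkzb" → prefix "akky" already present; 4 new (n, k, z, b)
  "akkyemiu" → prefix "akky" already present; 4 new (e, m, i, u)
  "apyjayfghkk" → prefix "a" already present; 10 new (p, y, j, a, y, f, g, h, k, k)
  "akkwdsnmuic" → prefix "akk" already present; 8 new (w, d, s, n, m, u, i, c)
  "afbkuk" → prefix "a" already present; 5 new (f, b, k, u, k)
  "ovpvgv" → 6 new (o, v, p, v, g, v)
  "akkyqdqtwcl" → prefix "akkyqdqtw" already present; 2 new (c, l)
  "amif" → prefix "a" already present; 3 new (m, i, f)
  "akksfho" → prefix "akk" already present; 4 new (s, f, h, o)
  "akkynkzd" → prefix "akkynkz" already present; 1 new (d)
Total nodes = 11 + 5 + 4 + 4 + 10 + 8 + 5 + 6 + 2 + 3 + 4 + 1 = 63

63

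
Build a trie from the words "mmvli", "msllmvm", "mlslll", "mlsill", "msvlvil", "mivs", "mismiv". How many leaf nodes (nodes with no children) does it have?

Leaves are exactly the stored words that no other stored word extends.
Those words: "mismiv", "mivs", "mlsill", "mlslll", "mmvli", "msllmvm", "msvlvil"
Leaf count: 7

7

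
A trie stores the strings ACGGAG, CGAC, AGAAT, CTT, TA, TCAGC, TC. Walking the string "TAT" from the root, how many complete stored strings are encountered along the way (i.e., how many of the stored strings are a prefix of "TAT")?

1

Check each prefix of "TAT" against the stored set — each match is an end-marker on the path.
Prefixes of the query that are stored words: "TA"
Count: 1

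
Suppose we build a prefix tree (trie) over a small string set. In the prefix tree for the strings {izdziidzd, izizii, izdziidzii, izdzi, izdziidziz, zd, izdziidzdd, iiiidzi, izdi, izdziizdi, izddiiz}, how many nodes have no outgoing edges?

9

Leaves are exactly the stored words that no other stored word extends.
Those words: "iiiidzi", "izddiiz", "izdi", "izdziidzdd", "izdziidzii", "izdziidziz", "izdziizdi", "izizii", "zd"
Leaf count: 9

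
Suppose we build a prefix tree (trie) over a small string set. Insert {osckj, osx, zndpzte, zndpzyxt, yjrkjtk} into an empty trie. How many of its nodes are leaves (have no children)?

Leaves are exactly the stored words that no other stored word extends.
Those words: "osckj", "osx", "yjrkjtk", "zndpzte", "zndpzyxt"
Leaf count: 5

5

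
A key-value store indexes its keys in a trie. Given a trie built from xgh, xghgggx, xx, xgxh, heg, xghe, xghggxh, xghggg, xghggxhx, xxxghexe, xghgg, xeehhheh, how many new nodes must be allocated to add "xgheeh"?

The longest prefix of "xgheeh" already in the trie is "xghe" (length 4).
New nodes needed: |"xgheeh"| − 4 = 6 − 4 = 2.

2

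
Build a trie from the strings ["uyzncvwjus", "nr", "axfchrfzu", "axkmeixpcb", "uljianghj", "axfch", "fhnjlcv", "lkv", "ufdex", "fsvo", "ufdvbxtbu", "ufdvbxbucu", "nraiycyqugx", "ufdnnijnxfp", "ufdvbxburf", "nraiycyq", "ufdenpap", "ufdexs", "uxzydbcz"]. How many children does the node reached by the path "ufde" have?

Walk "ufde" from the root, arriving at one node.
Distinct next characters after "ufde": n, x.
That node has 2 child edges.

2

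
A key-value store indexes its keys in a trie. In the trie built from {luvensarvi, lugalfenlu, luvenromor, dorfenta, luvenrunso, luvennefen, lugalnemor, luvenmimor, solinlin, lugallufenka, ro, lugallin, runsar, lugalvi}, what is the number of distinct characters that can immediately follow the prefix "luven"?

Follow the path "luven" to its node, then look at its outgoing edges.
Distinct next characters after "luven": m, n, r, s.
That node has 4 child edges.

4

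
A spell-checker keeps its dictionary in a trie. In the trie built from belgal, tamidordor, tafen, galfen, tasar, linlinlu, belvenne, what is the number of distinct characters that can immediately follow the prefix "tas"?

The children of the "tas" node are the distinct next characters among strings starting with "tas".
Distinct next characters after "tas": a.
That node has 1 child edge.

1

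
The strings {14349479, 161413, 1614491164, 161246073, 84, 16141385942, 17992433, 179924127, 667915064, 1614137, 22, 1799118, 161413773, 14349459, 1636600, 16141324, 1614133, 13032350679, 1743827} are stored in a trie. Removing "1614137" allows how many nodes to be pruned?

After clearing the end-marker at "1614137", prune upward until reaching a node still needed by another word.
Every node on "1614137" is still needed (e.g. by "161413773"), so nothing is freed.
Nodes removed: 0

0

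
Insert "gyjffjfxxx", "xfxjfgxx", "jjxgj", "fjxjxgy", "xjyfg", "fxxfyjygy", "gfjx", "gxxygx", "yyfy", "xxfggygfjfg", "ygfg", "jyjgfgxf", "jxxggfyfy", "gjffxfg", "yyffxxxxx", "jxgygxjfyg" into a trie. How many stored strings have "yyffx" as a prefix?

Filter for entries beginning with "yyffx":
Words under "yyffx": yyffxxxxx
Count: 1

1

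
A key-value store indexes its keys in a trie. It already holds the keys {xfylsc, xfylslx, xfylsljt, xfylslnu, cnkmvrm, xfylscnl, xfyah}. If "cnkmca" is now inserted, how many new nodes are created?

The longest prefix of "cnkmca" already in the trie is "cnkm" (length 4).
So 6 − 4 = 2 new nodes.

2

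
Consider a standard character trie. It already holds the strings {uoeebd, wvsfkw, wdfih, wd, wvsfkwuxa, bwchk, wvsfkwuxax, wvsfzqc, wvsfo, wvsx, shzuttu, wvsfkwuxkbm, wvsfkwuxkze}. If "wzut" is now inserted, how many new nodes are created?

Walking "wzut" from the root, the first 1 characters ("w") follow existing edges; "z" is the first miss.
So 4 − 1 = 3 new nodes.

3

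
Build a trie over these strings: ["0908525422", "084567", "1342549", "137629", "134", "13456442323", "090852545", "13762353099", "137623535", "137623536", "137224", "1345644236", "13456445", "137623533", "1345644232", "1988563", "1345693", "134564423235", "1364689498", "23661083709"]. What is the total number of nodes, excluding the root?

77

Count nodes per top-level branch (shared prefixes stored once):
  '0'-branch (084567, 0908525422, 090852545): 16 nodes
  '1'-branch (134, 1342549, 1345644232, 13456442323, 134564423235, 1345644236, 13456445, 1345693, 1364689498, 137224, 13762353099, 137623533, 137623535, 137623536, 137629, 1988563): 50 nodes
  '2'-branch (23661083709): 11 nodes
Sum: 77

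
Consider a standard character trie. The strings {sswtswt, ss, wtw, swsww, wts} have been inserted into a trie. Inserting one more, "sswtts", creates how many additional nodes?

The longest prefix of "sswtts" already in the trie is "sswt" (length 4).
So 6 − 4 = 2 new nodes.

2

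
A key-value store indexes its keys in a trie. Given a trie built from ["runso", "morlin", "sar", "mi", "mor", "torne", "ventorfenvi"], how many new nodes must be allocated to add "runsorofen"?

5

"runso" is already a path in the trie; the remaining "rofen" must be added.
Each of the 5 remaining characters creates one node.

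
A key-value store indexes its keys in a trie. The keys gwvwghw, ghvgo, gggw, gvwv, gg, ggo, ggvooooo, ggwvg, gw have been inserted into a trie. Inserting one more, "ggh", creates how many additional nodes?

Walking "ggh" from the root, the first 2 characters ("gg") follow existing edges; "h" is the first miss.
So 3 − 2 = 1 new nodes.

1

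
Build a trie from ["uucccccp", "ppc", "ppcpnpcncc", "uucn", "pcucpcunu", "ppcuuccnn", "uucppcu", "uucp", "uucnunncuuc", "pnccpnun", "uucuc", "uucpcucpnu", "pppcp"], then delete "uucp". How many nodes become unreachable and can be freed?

0

After clearing the end-marker at "uucp", prune upward until reaching a node still needed by another word.
Every node on "uucp" is still needed (e.g. by "uucppcu"), so nothing is freed.
Nodes removed: 0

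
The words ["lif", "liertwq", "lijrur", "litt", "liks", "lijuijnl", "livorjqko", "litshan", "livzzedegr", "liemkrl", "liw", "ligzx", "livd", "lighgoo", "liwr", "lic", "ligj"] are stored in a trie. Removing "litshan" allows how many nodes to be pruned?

After clearing the end-marker at "litshan", prune upward until reaching a node still needed by another word.
The suffix "shan" (4 nodes) is used only by "litshan"; the node for "lit" still has the child "t", so pruning stops there.
Nodes removed: 4

4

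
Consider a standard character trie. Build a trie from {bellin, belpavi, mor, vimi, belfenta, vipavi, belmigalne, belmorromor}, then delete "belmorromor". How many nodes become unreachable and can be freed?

Walk "belmorromor" from the leaf back toward the root, removing each node that no remaining word uses.
The suffix "orromor" (7 nodes) is used only by "belmorromor"; the node for "belm" still has the child "i", so pruning stops there.
Nodes removed: 7

7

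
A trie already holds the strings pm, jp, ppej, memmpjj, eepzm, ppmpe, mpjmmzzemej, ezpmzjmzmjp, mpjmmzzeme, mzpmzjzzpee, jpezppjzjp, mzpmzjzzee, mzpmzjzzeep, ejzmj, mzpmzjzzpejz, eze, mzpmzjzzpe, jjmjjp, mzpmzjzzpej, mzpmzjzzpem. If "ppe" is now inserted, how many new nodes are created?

Every character of "ppe" already lies on an existing path (it is a prefix of some stored word).
No new nodes are needed: 0.

0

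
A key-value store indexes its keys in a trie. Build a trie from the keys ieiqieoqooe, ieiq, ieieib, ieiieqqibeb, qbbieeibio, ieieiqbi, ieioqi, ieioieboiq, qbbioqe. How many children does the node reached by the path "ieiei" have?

Follow the path "ieiei" to its node, then look at its outgoing edges.
Characters that immediately follow "ieiei" among the stored strings: {b, q}.
That node has 2 child edges.

2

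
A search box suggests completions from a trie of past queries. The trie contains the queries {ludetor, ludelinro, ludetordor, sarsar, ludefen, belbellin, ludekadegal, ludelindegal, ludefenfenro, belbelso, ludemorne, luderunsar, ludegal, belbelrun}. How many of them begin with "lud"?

10

Filter for entries beginning with "lud":
Words under "lud": ludefen, ludefenfenro, ludegal, ludekadegal, ludelindegal, ludelinro, ludemorne, luderunsar, ludetor, ludetordor
Count: 10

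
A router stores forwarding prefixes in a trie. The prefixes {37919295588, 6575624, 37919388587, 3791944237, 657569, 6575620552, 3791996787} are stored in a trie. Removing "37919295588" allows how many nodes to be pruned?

Walk "37919295588" from the leaf back toward the root, removing each node that no remaining word uses.
The suffix "295588" (6 nodes) is used only by "37919295588"; the node for "37919" still has the child "3", so pruning stops there.
Nodes removed: 6

6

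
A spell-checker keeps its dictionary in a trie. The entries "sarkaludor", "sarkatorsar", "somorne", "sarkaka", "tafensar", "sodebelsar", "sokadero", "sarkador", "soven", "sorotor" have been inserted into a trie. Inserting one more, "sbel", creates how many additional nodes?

"s" is already a path in the trie; the remaining "bel" must be added.
So 4 − 1 = 3 new nodes.

3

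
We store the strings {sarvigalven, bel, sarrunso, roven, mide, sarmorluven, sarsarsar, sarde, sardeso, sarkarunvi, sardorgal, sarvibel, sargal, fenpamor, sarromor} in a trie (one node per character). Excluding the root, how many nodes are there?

76

Trace insertions, counting only characters that open a new branch:
  "sarvigalven" → 11 new (s, a, r, v, i, g, a, l, v, e, n)
  "bel" → 3 new (b, e, l)
  "sarrunso" → prefix "sar" already present; 5 new (r, u, n, s, o)
  "roven" → 5 new (r, o, v, e, n)
  "mide" → 4 new (m, i, d, e)
  "sarmorluven" → prefix "sar" already present; 8 new (m, o, r, l, u, v, e, n)
  "sarsarsar" → prefix "sar" already present; 6 new (s, a, r, s, a, r)
  "sarde" → prefix "sar" already present; 2 new (d, e)
  "sardeso" → prefix "sarde" already present; 2 new (s, o)
  "sarkarunvi" → prefix "sar" already present; 7 new (k, a, r, u, n, v, i)
  "sardorgal" → prefix "sard" already present; 5 new (o, r, g, a, l)
  "sarvibel" → prefix "sarvi" already present; 3 new (b, e, l)
  "sargal" → prefix "sar" already present; 3 new (g, a, l)
  "fenpamor" → 8 new (f, e, n, p, a, m, o, r)
  "sarromor" → prefix "sarr" already present; 4 new (o, m, o, r)
Total nodes = 11 + 3 + 5 + 5 + 4 + 8 + 6 + 2 + 2 + 7 + 5 + 3 + 3 + 8 + 4 = 76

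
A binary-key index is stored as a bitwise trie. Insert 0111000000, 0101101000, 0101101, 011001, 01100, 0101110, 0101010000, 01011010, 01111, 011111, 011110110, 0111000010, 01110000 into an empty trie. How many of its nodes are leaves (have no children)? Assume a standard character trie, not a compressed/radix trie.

A leaf is a node with no children — equivalently, the end of a word that is not a proper prefix of any other stored word.
Those words: "0101010000", "0101101000", "0101110", "011001", "0111000000", "0111000010", "011110110", "011111"
Leaf count: 8

8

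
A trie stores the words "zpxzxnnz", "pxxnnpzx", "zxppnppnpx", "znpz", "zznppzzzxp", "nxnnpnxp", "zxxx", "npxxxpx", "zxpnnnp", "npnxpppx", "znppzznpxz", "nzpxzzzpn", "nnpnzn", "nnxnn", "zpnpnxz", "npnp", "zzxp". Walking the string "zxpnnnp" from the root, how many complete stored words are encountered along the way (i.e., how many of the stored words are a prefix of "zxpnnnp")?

1

Traverse "zxpnnnp" character by character; count nodes along the way that are marked as word ends.
Prefixes of the query that are stored words: "zxpnnnp"
Count: 1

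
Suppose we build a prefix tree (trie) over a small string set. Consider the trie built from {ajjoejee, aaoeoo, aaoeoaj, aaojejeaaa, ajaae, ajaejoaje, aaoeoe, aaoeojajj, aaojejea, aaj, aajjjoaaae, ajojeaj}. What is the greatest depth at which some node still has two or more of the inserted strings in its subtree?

8

Look for the deepest trie node that still has at least two words in its subtree.
e.g. "aaojejea" and "aaojejeaaa" share the prefix "aaojejea" of length 8; no pair shares a longer one.
Longest shared-prefix length: 8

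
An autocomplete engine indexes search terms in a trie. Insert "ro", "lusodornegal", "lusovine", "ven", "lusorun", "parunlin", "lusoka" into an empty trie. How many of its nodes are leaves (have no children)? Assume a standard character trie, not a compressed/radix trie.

A leaf is a node with no children — equivalently, the end of a word that is not a proper prefix of any other stored word.
Those words: "lusodornegal", "lusoka", "lusorun", "lusovine", "parunlin", "ro", "ven"
Leaf count: 7

7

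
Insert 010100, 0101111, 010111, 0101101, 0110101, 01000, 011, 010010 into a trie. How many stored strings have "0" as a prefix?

8

Walk to "0"; the words in its subtree are exactly those with that prefix.
Matches: "01000", "010010", "010100", "0101101", "010111", "0101111", "011", "0110101"
Count: 8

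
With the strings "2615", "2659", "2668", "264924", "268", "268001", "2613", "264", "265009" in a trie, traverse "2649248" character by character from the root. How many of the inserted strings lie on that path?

Traverse "2649248" character by character; count nodes along the way that are marked as word ends.
Prefixes of the query that are stored words: "264", "264924"
Count: 2

2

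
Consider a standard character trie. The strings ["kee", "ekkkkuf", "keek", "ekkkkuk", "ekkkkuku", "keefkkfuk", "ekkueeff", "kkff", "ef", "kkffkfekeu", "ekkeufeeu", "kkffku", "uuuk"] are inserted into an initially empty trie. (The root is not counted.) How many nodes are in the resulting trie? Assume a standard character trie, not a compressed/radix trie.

For each word, the new-node count is its length minus the longest prefix already in the trie:
  "kee" → 3 new (k, e, e)
  "ekkkkuf" → 7 new (e, k, k, k, k, u, f)
  "keek" → prefix "kee" already present; 1 new (k)
  "ekkkkuk" → prefix "ekkkku" already present; 1 new (k)
  "ekkkkuku" → prefix "ekkkkuk" already present; 1 new (u)
  "keefkkfuk" → prefix "kee" already present; 6 new (f, k, k, f, u, k)
  "ekkueeff" → prefix "ekk" already present; 5 new (u, e, e, f, f)
  "kkff" → prefix "k" already present; 3 new (k, f, f)
  "ef" → prefix "e" already present; 1 new (f)
  "kkffkfekeu" → prefix "kkff" already present; 6 new (k, f, e, k, e, u)
  "ekkeufeeu" → prefix "ekk" already present; 6 new (e, u, f, e, e, u)
  "kkffku" → prefix "kkffk" already present; 1 new (u)
  "uuuk" → 4 new (u, u, u, k)
Total nodes = 3 + 7 + 1 + 1 + 1 + 6 + 5 + 3 + 1 + 6 + 6 + 1 + 4 = 45

45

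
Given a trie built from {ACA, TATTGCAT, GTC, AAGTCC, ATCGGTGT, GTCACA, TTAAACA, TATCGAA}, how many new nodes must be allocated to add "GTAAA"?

3

The longest prefix of "GTAAA" already in the trie is "GT" (length 2).
New nodes needed: |"GTAAA"| − 2 = 5 − 2 = 3.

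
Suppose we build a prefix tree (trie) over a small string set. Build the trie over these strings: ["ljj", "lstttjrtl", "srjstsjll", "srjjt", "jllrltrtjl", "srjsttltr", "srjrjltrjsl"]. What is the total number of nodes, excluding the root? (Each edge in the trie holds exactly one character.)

44

Trace insertions, counting only characters that open a new branch:
  "ljj" → 3 new (l, j, j)
  "lstttjrtl" → prefix "l" already present; 8 new (s, t, t, t, j, r, t, l)
  "srjstsjll" → 9 new (s, r, j, s, t, s, j, l, l)
  "srjjt" → prefix "srj" already present; 2 new (j, t)
  "jllrltrtjl" → 10 new (j, l, l, r, l, t, r, t, j, l)
  "srjsttltr" → prefix "srjst" already present; 4 new (t, l, t, r)
  "srjrjltrjsl" → prefix "srj" already present; 8 new (r, j, l, t, r, j, s, l)
Total nodes = 3 + 8 + 9 + 2 + 10 + 4 + 8 = 44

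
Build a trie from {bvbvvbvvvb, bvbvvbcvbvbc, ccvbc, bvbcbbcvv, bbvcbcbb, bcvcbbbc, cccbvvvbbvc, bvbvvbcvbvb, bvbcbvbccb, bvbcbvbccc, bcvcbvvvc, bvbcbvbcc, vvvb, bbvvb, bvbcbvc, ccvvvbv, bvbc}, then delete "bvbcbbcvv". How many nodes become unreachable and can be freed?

A node on "bvbcbbcvv"'s path can go only if nothing else ends at it or branches off below it.
The suffix "bcvv" (4 nodes) is used only by "bvbcbbcvv"; the node for "bvbcb" still has the child "v", so pruning stops there.
Nodes removed: 4

4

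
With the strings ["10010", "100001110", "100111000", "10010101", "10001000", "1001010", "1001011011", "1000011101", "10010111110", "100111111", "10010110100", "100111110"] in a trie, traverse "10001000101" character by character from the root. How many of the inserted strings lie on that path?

Traverse "10001000101" character by character; count nodes along the way that are marked as word ends.
Prefixes of the query that are stored words: "10001000"
Count: 1

1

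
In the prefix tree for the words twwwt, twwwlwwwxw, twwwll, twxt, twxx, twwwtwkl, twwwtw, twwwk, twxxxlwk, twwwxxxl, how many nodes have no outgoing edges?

7

A leaf is a node with no children — equivalently, the end of a word that is not a proper prefix of any other stored word.
Those words: "twwwk", "twwwll", "twwwlwwwxw", "twwwtwkl", "twwwxxxl", "twxt", "twxxxlwk"
Leaf count: 7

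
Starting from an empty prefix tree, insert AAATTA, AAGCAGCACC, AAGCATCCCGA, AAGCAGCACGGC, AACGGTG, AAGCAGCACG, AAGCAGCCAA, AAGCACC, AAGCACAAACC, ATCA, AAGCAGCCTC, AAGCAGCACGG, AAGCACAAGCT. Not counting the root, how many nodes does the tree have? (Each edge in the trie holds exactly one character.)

Count nodes per top-level branch (shared prefixes stored once):
  'A'-branch (AAATTA, AACGGTG, AAGCACAAACC, AAGCACAAGCT, AAGCACC, AAGCAGCACC, AAGCAGCACG, AAGCAGCACGG, AAGCAGCACGGC, AAGCAGCCAA, AAGCAGCCTC, AAGCATCCCGA, ATCA): 46 nodes
Sum: 46

46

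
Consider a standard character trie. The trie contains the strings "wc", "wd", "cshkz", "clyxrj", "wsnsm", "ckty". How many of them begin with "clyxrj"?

Traverse to the node for "clyxrj", then collect every word in that subtree.
Matches: "clyxrj"
Count: 1

1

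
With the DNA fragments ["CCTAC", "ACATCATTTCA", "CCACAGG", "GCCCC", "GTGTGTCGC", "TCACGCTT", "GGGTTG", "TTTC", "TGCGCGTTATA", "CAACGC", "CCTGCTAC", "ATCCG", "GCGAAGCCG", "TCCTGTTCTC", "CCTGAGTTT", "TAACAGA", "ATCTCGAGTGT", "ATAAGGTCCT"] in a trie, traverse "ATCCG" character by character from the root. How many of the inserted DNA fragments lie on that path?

Check each prefix of "ATCCG" against the stored set — each match is an end-marker on the path.
Prefixes of the query that are stored words: "ATCCG"
Count: 1

1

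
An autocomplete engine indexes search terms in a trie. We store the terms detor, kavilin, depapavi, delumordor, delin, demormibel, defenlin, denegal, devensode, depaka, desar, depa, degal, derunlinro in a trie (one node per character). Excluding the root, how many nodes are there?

70

Insert word by word; a character creates a node only if that edge doesn't already exist:
  "detor" → 5 new (d, e, t, o, r)
  "kavilin" → 7 new (k, a, v, i, l, i, n)
  "depapavi" → prefix "de" already present; 6 new (p, a, p, a, v, i)
  "delumordor" → prefix "de" already present; 8 new (l, u, m, o, r, d, o, r)
  "delin" → prefix "del" already present; 2 new (i, n)
  "demormibel" → prefix "de" already present; 8 new (m, o, r, m, i, b, e, l)
  "defenlin" → prefix "de" already present; 6 new (f, e, n, l, i, n)
  "denegal" → prefix "de" already present; 5 new (n, e, g, a, l)
  "devensode" → prefix "de" already present; 7 new (v, e, n, s, o, d, e)
  "depaka" → prefix "depa" already present; 2 new (k, a)
  "desar" → prefix "de" already present; 3 new (s, a, r)
  "depa" → prefix "depa" already present; 0 new (none)
  "degal" → prefix "de" already present; 3 new (g, a, l)
  "derunlinro" → prefix "de" already present; 8 new (r, u, n, l, i, n, r, o)
Total nodes = 5 + 7 + 6 + 8 + 2 + 8 + 6 + 5 + 7 + 2 + 3 + 0 + 3 + 8 = 70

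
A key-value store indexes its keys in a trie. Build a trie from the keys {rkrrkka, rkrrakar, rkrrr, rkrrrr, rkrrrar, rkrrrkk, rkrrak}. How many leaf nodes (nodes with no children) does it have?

5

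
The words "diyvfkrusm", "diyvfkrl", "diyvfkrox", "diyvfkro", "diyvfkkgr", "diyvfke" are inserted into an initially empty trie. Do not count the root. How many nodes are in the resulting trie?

17

Count nodes per top-level branch (shared prefixes stored once):
  'd'-branch (diyvfke, diyvfkkgr, diyvfkrl, diyvfkro, diyvfkrox, diyvfkrusm): 17 nodes
Sum: 17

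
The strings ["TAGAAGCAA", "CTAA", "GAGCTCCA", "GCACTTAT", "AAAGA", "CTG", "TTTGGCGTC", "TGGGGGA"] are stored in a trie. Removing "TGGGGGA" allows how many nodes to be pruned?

6

Walk "TGGGGGA" from the leaf back toward the root, removing each node that no remaining word uses.
The suffix "GGGGGA" (6 nodes) is used only by "TGGGGGA"; the node for "T" still has the child "A", so pruning stops there.
Nodes removed: 6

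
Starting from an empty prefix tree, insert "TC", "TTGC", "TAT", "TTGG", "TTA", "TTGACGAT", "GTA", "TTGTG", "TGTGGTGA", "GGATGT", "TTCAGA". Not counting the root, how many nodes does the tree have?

Trie structure (* marks end of a word):
(root)
├─ G
│  ├─ G
│  │  └─ A
│  │     └─ T
│  │        └─ G
│  │           └─ T *
│  └─ T
│     └─ A *
└─ T
   ├─ A
   │  └─ T *
   ├─ C *
   ├─ G
   │  └─ T
   │     └─ G
   │        └─ G
   │           └─ T
   │              └─ G
   │                 └─ A *
   └─ T
      ├─ A *
      ├─ C
      │  └─ A
      │     └─ G
      │        └─ A *
      └─ G
         ├─ A
         │  └─ C
         │     └─ G
         │        └─ A
         │           └─ T *
         ├─ C *
         ├─ G *
         └─ T
            └─ G *
Counting every labelled node above: 35.

35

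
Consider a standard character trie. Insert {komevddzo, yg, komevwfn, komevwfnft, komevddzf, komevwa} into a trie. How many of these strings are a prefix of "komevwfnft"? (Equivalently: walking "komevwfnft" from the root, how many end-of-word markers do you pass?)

Walk "komevwfnft" from the root; an end-of-word marker is hit whenever a stored word is a prefix of "komevwfnft".
Prefixes of the query that are stored words: "komevwfn", "komevwfnft"
Count: 2

2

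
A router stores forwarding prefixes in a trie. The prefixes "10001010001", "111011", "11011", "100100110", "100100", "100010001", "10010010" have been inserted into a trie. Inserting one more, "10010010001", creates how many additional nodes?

Walking "10010010001" from the root, the first 8 characters ("10010010") follow existing edges; "0" is the first miss.
New nodes needed: |"10010010001"| − 8 = 11 − 8 = 3.

3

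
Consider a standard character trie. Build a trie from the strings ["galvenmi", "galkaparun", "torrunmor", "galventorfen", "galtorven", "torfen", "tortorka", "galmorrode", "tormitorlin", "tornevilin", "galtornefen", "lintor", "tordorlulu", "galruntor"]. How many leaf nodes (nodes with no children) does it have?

A leaf is a node with no children — equivalently, the end of a word that is not a proper prefix of any other stored word.
Those words: "galkaparun", "galmorrode", "galruntor", "galtornefen", "galtorven", "galvenmi", "galventorfen", "lintor", "tordorlulu", "torfen", "tormitorlin", "tornevilin", "torrunmor", "tortorka"
Leaf count: 14

14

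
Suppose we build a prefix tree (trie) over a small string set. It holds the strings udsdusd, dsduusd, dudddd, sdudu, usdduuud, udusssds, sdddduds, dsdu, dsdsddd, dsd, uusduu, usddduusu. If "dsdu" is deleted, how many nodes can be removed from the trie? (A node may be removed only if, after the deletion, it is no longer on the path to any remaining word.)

0

Walk "dsdu" from the leaf back toward the root, removing each node that no remaining word uses.
Every node on "dsdu" is still needed (e.g. by "dsduusd"), so nothing is freed.
Nodes removed: 0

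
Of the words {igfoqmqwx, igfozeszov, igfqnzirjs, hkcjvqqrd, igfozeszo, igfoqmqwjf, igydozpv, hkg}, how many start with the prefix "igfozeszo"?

Walk to "igfozeszo"; the words in its subtree are exactly those with that prefix.
Matches: "igfozeszo", "igfozeszov"
Count: 2

2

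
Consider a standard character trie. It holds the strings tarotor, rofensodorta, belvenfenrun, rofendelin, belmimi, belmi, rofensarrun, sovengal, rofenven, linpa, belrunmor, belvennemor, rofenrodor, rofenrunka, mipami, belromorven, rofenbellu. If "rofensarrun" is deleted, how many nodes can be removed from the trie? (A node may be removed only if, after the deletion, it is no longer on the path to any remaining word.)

A node on "rofensarrun"'s path can go only if nothing else ends at it or branches off below it.
The suffix "arrun" (5 nodes) is used only by "rofensarrun"; the node for "rofens" still has the child "o", so pruning stops there.
Nodes removed: 5

5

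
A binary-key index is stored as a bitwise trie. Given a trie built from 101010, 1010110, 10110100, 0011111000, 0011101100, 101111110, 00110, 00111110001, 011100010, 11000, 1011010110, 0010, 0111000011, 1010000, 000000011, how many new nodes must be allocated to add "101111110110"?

The longest prefix of "101111110110" already in the trie is "101111110" (length 9).
New nodes needed: |"101111110110"| − 9 = 12 − 9 = 3.

3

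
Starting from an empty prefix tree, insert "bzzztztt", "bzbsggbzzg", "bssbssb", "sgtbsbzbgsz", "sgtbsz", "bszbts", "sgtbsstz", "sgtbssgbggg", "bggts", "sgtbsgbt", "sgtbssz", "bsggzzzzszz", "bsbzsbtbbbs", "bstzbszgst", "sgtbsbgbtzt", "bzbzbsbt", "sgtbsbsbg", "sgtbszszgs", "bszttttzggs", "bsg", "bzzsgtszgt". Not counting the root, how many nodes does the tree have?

112

For each word, the new-node count is its length minus the longest prefix already in the trie:
  "bzzztztt" → 8 new (b, z, z, z, t, z, t, t)
  "bzbsggbzzg" → prefix "bz" already present; 8 new (b, s, g, g, b, z, z, g)
  "bssbssb" → prefix "b" already present; 6 new (s, s, b, s, s, b)
  "sgtbsbzbgsz" → 11 new (s, g, t, b, s, b, z, b, g, s, z)
  "sgtbsz" → prefix "sgtbs" already present; 1 new (z)
  "bszbts" → prefix "bs" already present; 4 new (z, b, t, s)
  "sgtbsstz" → prefix "sgtbs" already present; 3 new (s, t, z)
  "sgtbssgbggg" → prefix "sgtbss" already present; 5 new (g, b, g, g, g)
  "bggts" → prefix "b" already present; 4 new (g, g, t, s)
  "sgtbsgbt" → prefix "sgtbs" already present; 3 new (g, b, t)
  "sgtbssz" → prefix "sgtbss" already present; 1 new (z)
  "bsggzzzzszz" → prefix "bs" already present; 9 new (g, g, z, z, z, z, s, z, z)
  "bsbzsbtbbbs" → prefix "bs" already present; 9 new (b, z, s, b, t, b, b, b, s)
  "bstzbszgst" → prefix "bs" already present; 8 new (t, z, b, s, z, g, s, t)
  "sgtbsbgbtzt" → prefix "sgtbsb" already present; 5 new (g, b, t, z, t)
  "bzbzbsbt" → prefix "bzb" already present; 5 new (z, b, s, b, t)
  "sgtbsbsbg" → prefix "sgtbsb" already present; 3 new (s, b, g)
  "sgtbszszgs" → prefix "sgtbsz" already present; 4 new (s, z, g, s)
  "bszttttzggs" → prefix "bsz" already present; 8 new (t, t, t, t, z, g, g, s)
  "bsg" → prefix "bsg" already present; 0 new (none)
  "bzzsgtszgt" → prefix "bzz" already present; 7 new (s, g, t, s, z, g, t)
Total nodes = 8 + 8 + 6 + 11 + 1 + 4 + 3 + 5 + 4 + 3 + 1 + 9 + 9 + 8 + 5 + 5 + 3 + 4 + 8 + 0 + 7 = 112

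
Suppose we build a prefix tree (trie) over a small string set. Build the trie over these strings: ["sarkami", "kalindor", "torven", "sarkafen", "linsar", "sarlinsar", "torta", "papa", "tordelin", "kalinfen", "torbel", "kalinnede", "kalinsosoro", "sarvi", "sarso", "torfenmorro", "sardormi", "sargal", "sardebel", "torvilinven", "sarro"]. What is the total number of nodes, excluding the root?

Count nodes per top-level branch (shared prefixes stored once):
  'k'-branch (kalindor, kalinfen, kalinnede, kalinsosoro): 21 nodes
  'l'-branch (linsar): 6 nodes
  'p'-branch (papa): 4 nodes
  's'-branch (sardebel, sardormi, sargal, sarkafen, sarkami, sarlinsar, sarro, sarso, sarvi): 34 nodes
  't'-branch (torbel, tordelin, torfenmorro, torta, torven, torvilinven): 31 nodes
Sum: 96

96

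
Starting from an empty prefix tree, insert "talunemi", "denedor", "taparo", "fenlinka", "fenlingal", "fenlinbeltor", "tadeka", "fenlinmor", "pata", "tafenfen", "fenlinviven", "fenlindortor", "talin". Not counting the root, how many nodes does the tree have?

Trace insertions, counting only characters that open a new branch:
  "talunemi" → 8 new (t, a, l, u, n, e, m, i)
  "denedor" → 7 new (d, e, n, e, d, o, r)
  "taparo" → prefix "ta" already present; 4 new (p, a, r, o)
  "fenlinka" → 8 new (f, e, n, l, i, n, k, a)
  "fenlingal" → prefix "fenlin" already present; 3 new (g, a, l)
  "fenlinbeltor" → prefix "fenlin" already present; 6 new (b, e, l, t, o, r)
  "tadeka" → prefix "ta" already present; 4 new (d, e, k, a)
  "fenlinmor" → prefix "fenlin" already present; 3 new (m, o, r)
  "pata" → 4 new (p, a, t, a)
  "tafenfen" → prefix "ta" already present; 6 new (f, e, n, f, e, n)
  "fenlinviven" → prefix "fenlin" already present; 5 new (v, i, v, e, n)
  "fenlindortor" → prefix "fenlin" already present; 6 new (d, o, r, t, o, r)
  "talin" → prefix "tal" already present; 2 new (i, n)
Total nodes = 8 + 7 + 4 + 8 + 3 + 6 + 4 + 3 + 4 + 6 + 5 + 6 + 2 = 66

66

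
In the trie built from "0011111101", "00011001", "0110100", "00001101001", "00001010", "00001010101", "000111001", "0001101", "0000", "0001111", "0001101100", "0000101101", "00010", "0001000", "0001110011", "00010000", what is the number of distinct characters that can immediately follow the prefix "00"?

The children of the "00" node are the distinct next characters among strings starting with "00".
Characters that immediately follow "00" among the stored strings: {0, 1}.
That node has 2 child edges.

2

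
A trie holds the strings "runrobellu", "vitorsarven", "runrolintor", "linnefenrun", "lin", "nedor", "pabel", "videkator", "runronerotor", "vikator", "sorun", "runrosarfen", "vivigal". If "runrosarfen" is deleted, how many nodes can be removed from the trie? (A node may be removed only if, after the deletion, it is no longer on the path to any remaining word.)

6

After clearing the end-marker at "runrosarfen", prune upward until reaching a node still needed by another word.
The suffix "sarfen" (6 nodes) is used only by "runrosarfen"; the node for "runro" still has the child "b", so pruning stops there.
Nodes removed: 6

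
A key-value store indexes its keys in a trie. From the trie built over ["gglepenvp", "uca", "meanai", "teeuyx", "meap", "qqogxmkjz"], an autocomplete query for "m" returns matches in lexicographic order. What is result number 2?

Filter for "m…" and sort: "meanai", "meap"
The 2nd is meap.

meap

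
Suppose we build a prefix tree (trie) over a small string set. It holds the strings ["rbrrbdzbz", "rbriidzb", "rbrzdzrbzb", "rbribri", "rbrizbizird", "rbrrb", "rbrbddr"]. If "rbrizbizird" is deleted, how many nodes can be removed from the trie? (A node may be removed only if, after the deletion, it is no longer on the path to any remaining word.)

After clearing the end-marker at "rbrizbizird", prune upward until reaching a node still needed by another word.
The suffix "zbizird" (7 nodes) is used only by "rbrizbizird"; the node for "rbri" still has the child "i", so pruning stops there.
Nodes removed: 7

7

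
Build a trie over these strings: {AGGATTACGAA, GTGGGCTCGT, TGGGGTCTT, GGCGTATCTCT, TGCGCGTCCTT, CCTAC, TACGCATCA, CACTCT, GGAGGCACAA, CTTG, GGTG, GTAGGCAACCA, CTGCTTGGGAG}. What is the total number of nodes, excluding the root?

98

Insert word by word; a character creates a node only if that edge doesn't already exist:
  "AGGATTACGAA" → 11 new (A, G, G, A, T, T, A, C, G, A, A)
  "GTGGGCTCGT" → 10 new (G, T, G, G, G, C, T, C, G, T)
  "TGGGGTCTT" → 9 new (T, G, G, G, G, T, C, T, T)
  "GGCGTATCTCT" → prefix "G" already present; 10 new (G, C, G, T, A, T, C, T, C, T)
  "TGCGCGTCCTT" → prefix "TG" already present; 9 new (C, G, C, G, T, C, C, T, T)
  "CCTAC" → 5 new (C, C, T, A, C)
  "TACGCATCA" → prefix "T" already present; 8 new (A, C, G, C, A, T, C, A)
  "CACTCT" → prefix "C" already present; 5 new (A, C, T, C, T)
  "GGAGGCACAA" → prefix "GG" already present; 8 new (A, G, G, C, A, C, A, A)
  "CTTG" → prefix "C" already present; 3 new (T, T, G)
  "GGTG" → prefix "GG" already present; 2 new (T, G)
  "GTAGGCAACCA" → prefix "GT" already present; 9 new (A, G, G, C, A, A, C, C, A)
  "CTGCTTGGGAG" → prefix "CT" already present; 9 new (G, C, T, T, G, G, G, A, G)
Total nodes = 11 + 10 + 9 + 10 + 9 + 5 + 8 + 5 + 8 + 3 + 2 + 9 + 9 = 98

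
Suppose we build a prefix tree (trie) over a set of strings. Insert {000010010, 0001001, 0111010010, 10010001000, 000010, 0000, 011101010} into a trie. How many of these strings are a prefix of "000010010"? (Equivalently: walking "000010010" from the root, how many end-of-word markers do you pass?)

Check each prefix of "000010010" against the stored set — each match is an end-marker on the path.
Prefixes of the query that are stored words: "0000", "000010", "000010010"
Count: 3

3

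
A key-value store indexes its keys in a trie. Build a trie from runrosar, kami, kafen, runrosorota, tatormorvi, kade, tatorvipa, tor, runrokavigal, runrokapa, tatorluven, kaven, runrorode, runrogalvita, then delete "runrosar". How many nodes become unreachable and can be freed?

A node on "runrosar"'s path can go only if nothing else ends at it or branches off below it.
The suffix "ar" (2 nodes) is used only by "runrosar"; the node for "runros" still has the child "o", so pruning stops there.
Nodes removed: 2

2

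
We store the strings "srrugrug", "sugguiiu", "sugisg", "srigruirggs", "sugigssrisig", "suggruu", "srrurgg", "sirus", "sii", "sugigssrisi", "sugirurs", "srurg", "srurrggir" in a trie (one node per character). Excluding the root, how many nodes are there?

Count nodes per top-level branch (shared prefixes stored once):
  's'-branch (sii, sirus, srigruirggs, srrugrug, srrurgg, srurg, srurrggir, suggruu, sugguiiu, sugigssrisi, sugigssrisig, sugirurs, sugisg): 58 nodes
Sum: 58

58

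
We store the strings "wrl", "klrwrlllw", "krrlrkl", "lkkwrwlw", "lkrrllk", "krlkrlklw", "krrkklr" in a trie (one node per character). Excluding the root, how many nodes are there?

42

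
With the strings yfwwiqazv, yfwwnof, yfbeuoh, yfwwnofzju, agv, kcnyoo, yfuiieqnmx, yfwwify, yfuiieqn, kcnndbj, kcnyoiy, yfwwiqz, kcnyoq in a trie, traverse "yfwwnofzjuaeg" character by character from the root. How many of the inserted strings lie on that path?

Walk "yfwwnofzjuaeg" from the root; an end-of-word marker is hit whenever a stored word is a prefix of "yfwwnofzjuaeg".
Prefixes of the query that are stored words: "yfwwnof", "yfwwnofzju"
Count: 2

2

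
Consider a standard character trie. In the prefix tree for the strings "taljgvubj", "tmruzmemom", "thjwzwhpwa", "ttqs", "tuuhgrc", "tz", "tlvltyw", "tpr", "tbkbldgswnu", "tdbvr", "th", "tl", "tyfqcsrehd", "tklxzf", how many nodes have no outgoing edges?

12

A leaf is a node with no children — equivalently, the end of a word that is not a proper prefix of any other stored word.
Those words: "taljgvubj", "tbkbldgswnu", "tdbvr", "thjwzwhpwa", "tklxzf", "tlvltyw", "tmruzmemom", "tpr", "ttqs", "tuuhgrc", "tyfqcsrehd", "tz"
Leaf count: 12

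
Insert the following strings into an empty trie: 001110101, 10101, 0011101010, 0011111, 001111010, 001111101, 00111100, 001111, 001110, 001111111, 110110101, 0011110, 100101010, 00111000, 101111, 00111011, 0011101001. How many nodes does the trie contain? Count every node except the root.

Count nodes per top-level branch (shared prefixes stored once):
  '0'-branch (001110, 00111000, 0011101001, 001110101, 0011101010, 00111011, 001111, 0011110, 00111100, 001111010, 0011111, 001111101, 001111111): 25 nodes
  '1'-branch (100101010, 10101, 101111, 110110101): 23 nodes
Sum: 48

48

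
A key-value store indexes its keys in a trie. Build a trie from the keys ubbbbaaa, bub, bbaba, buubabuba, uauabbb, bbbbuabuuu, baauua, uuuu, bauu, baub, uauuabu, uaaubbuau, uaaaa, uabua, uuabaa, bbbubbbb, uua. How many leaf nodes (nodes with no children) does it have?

16

A leaf is a node with no children — equivalently, the end of a word that is not a proper prefix of any other stored word.
Those words: "baauua", "baub", "bauu", "bbaba", "bbbbuabuuu", "bbbubbbb", "bub", "buubabuba", "uaaaa", "uaaubbuau", "uabua", "uauabbb", "uauuabu", "ubbbbaaa", "uuabaa", "uuuu"
Leaf count: 16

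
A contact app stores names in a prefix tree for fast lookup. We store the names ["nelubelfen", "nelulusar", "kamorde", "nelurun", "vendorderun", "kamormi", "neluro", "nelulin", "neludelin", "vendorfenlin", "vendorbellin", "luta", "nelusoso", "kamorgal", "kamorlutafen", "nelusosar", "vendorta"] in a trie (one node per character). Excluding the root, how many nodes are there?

For each word, the new-node count is its length minus the longest prefix already in the trie:
  "nelubelfen" → 10 new (n, e, l, u, b, e, l, f, e, n)
  "nelulusar" → prefix "nelu" already present; 5 new (l, u, s, a, r)
  "kamorde" → 7 new (k, a, m, o, r, d, e)
  "nelurun" → prefix "nelu" already present; 3 new (r, u, n)
  "vendorderun" → 11 new (v, e, n, d, o, r, d, e, r, u, n)
  "kamormi" → prefix "kamor" already present; 2 new (m, i)
  "neluro" → prefix "nelur" already present; 1 new (o)
  "nelulin" → prefix "nelul" already present; 2 new (i, n)
  "neludelin" → prefix "nelu" already present; 5 new (d, e, l, i, n)
  "vendorfenlin" → prefix "vendor" already present; 6 new (f, e, n, l, i, n)
  "vendorbellin" → prefix "vendor" already present; 6 new (b, e, l, l, i, n)
  "luta" → 4 new (l, u, t, a)
  "nelusoso" → prefix "nelu" already present; 4 new (s, o, s, o)
  "kamorgal" → prefix "kamor" already present; 3 new (g, a, l)
  "kamorlutafen" → prefix "kamor" already present; 7 new (l, u, t, a, f, e, n)
  "nelusosar" → prefix "nelusos" already present; 2 new (a, r)
  "vendorta" → prefix "vendor" already present; 2 new (t, a)
Total nodes = 10 + 5 + 7 + 3 + 11 + 2 + 1 + 2 + 5 + 6 + 6 + 4 + 4 + 3 + 7 + 2 + 2 = 80

80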